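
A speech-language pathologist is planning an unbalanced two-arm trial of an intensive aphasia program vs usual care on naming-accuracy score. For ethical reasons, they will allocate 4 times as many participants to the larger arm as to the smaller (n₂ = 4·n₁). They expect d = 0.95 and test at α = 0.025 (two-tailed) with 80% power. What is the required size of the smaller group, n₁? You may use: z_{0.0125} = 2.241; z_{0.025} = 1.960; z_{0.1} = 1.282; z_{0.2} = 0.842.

n₁ = 14

With allocation ratio k = n₂/n₁ = 4, Var(x̄₁−x̄₂) = σ²(1/n₁ + 1/(k·n₁)) = σ²·(k+1)/(k·n₁).
So n₁ = (1 + 1/k)·((z_{α/2} + z_β)/d)² = 1.250 × (3.083/0.95)².
n₁ = 1.250 × 10.53 = 13.2.
Round up: n₁ = 14, giving n₂ = 4 × 14 = 56.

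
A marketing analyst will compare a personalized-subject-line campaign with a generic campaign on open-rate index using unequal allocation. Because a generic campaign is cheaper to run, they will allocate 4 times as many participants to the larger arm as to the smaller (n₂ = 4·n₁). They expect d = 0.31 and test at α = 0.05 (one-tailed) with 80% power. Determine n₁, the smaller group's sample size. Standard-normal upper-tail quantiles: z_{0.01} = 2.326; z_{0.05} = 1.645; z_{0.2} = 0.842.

n₁ = 81

With allocation ratio k = n₂/n₁ = 4, Var(x̄₁−x̄₂) = σ²(1/n₁ + 1/(k·n₁)) = σ²·(k+1)/(k·n₁).
So n₁ = (1 + 1/k)·((z_{α} + z_β)/d)² = 1.250 × (2.487/0.31)².
n₁ = 1.250 × 64.36 = 80.5.
Round up: n₁ = 81, giving n₂ = 4 × 81 = 324.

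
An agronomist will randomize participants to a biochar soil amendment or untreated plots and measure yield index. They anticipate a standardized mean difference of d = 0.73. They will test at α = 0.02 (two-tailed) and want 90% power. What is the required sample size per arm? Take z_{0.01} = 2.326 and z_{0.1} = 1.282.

n = 49 per group

For two independent groups with equal n: n = 2·((z_{α/2} + z_β) / d)².
z_{α/2} + z_β = 2.326 + 1.282 = 3.608.
n = 2 × (3.608 / 0.73)² = 2 × 4.942² = 2 × 24.43 = 48.9.
Round up to the next whole participant.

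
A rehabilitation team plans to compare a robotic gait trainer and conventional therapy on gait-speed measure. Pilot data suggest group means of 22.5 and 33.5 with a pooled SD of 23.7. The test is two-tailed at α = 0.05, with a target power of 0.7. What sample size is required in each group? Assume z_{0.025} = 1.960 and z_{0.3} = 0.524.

n = 58 per group

Cohen's d = |M₁ − M₂| / SD_pooled = |22.5 − 33.5| / 23.7 = 11.0 / 23.7 = 0.464.
For two independent groups with equal n: n = 2·((z_{α/2} + z_β) / d)².
z_{α/2} + z_β = 1.960 + 0.524 = 2.484.
n = 2 × (2.484 / 0.464)² = 2 × 5.353² = 2 × 28.66 = 57.3.
Round up to the next whole participant.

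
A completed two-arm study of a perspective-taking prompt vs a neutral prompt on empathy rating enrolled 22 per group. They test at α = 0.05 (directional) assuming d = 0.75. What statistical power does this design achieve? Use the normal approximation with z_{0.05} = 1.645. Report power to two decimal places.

For two equal groups, power = Φ(d·√(n/2) − z_{α}).
d·√(n/2) = 0.75 × √(22/2) = 0.75 × 3.317 = 2.487.
z_β = 2.487 − 1.645 = 0.842.
Power = Φ(0.842) = 0.800.

power ≈ 0.80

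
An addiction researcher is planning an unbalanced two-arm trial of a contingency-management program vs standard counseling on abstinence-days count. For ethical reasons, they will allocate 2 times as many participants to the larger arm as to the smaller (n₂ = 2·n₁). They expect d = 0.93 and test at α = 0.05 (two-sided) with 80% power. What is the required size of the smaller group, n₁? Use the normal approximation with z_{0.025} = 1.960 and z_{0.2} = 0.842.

With allocation ratio k = n₂/n₁ = 2, Var(x̄₁−x̄₂) = σ²(1/n₁ + 1/(k·n₁)) = σ²·(k+1)/(k·n₁).
So n₁ = (1 + 1/k)·((z_{α/2} + z_β)/d)² = 1.500 × (2.802/0.93)².
n₁ = 1.500 × 9.08 = 13.6.
Round up: n₁ = 14, giving n₂ = 2 × 14 = 28.

n₁ = 14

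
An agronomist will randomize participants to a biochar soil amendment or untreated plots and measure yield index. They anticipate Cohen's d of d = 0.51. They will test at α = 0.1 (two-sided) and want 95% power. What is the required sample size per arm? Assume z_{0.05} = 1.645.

n = 84 per group

For two independent groups with equal n: n = 2·((z_{α/2} + z_β) / d)².
z_{α/2} + z_β = 1.645 + 1.645 = 3.290.
n = 2 × (3.290 / 0.51)² = 2 × 6.451² = 2 × 41.62 = 83.2.
Round up to the next whole participant.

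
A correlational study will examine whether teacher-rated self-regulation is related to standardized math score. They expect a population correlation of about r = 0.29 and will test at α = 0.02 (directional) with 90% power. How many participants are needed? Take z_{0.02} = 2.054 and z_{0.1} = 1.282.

n = 128

Fisher's z: C = ½·ln((1+r)/(1−r)) = ½·ln(1.8169) = 0.2986.
n = ((z_{α} + z_β)/C)² + 3.
(2.054 + 1.282) / 0.2986 = 3.336 / 0.2986 = 11.172.
n = 11.172² + 3 = 124.82 + 3 = 127.8.
Round up.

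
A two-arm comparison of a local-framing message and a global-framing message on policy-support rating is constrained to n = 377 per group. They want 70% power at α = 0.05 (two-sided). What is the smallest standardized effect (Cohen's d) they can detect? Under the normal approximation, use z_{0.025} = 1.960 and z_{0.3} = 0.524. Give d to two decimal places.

For two independent groups of n = 377 each: d_min = (z_{α/2} + z_β)·√(2/n).
z-sum = 1.960 + 0.524 = 2.484.
d_min = 2.484 × √(2/377) = 2.484 × 0.0728 = 0.181.

d_min ≈ 0.18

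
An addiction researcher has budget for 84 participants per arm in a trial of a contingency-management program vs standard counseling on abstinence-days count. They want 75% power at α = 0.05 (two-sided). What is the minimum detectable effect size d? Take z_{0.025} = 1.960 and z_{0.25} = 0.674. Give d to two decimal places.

For two independent groups of n = 84 each: d_min = (z_{α/2} + z_β)·√(2/n).
z-sum = 1.960 + 0.674 = 2.634.
d_min = 2.634 × √(2/84) = 2.634 × 0.1543 = 0.406.

d_min ≈ 0.41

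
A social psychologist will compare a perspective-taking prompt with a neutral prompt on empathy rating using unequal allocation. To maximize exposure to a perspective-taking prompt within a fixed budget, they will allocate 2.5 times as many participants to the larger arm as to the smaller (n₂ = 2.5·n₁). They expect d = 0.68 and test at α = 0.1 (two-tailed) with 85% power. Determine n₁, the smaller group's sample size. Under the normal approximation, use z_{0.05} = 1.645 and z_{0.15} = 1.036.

With allocation ratio k = n₂/n₁ = 2.5, Var(x̄₁−x̄₂) = σ²(1/n₁ + 1/(k·n₁)) = σ²·(k+1)/(k·n₁).
So n₁ = (1 + 1/k)·((z_{α/2} + z_β)/d)² = 1.400 × (2.681/0.68)².
n₁ = 1.400 × 15.54 = 21.8.
Round up: n₁ = 22, giving n₂ = 2.5 × 22 = 55.

n₁ = 22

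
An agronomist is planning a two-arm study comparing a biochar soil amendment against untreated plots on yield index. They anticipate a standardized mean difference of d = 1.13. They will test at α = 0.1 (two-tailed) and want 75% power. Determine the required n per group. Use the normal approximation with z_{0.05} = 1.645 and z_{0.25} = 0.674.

n = 9 per group

For two independent groups with equal n: n = 2·((z_{α/2} + z_β) / d)².
z_{α/2} + z_β = 1.645 + 0.674 = 2.319.
n = 2 × (2.319 / 1.13)² = 2 × 2.052² = 2 × 4.21 = 8.4.
Round up to the next whole participant.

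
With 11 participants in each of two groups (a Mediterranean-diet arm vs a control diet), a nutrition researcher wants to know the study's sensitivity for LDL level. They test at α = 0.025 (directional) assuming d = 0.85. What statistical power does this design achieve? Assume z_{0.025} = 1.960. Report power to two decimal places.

For two equal groups, power = Φ(d·√(n/2) − z_{α}).
d·√(n/2) = 0.85 × √(11/2) = 0.85 × 2.345 = 1.993.
z_β = 1.993 − 1.960 = 0.033.
Power = Φ(0.033) = 0.513.

power ≈ 0.51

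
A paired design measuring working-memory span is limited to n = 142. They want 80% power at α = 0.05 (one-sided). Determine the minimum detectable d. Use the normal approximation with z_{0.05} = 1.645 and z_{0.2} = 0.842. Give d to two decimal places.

For a single sample (or paired design) of n = 142: d_min = (z_{α} + z_β)/√n.
z-sum = 1.645 + 0.842 = 2.487.
d_min = 2.487 / √142 = 2.487 / 11.916 = 0.209.

d_min ≈ 0.21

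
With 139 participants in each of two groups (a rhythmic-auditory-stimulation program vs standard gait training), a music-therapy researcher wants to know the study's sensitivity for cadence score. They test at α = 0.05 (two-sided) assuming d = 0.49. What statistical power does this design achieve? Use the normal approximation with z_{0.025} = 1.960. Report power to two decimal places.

For two equal groups, power = Φ(d·√(n/2) − z_{α/2}).
d·√(n/2) = 0.49 × √(139/2) = 0.49 × 8.337 = 4.085.
z_β = 4.085 − 1.960 = 2.125.
Power = Φ(2.125) = 0.983.

power ≈ 0.98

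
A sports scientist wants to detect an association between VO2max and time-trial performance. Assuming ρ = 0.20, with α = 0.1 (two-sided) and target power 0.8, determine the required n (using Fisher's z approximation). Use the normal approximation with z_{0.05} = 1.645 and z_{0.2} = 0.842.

n = 154

Fisher's z: C = ½·ln((1+r)/(1−r)) = ½·ln(1.5000) = 0.2027.
n = ((z_{α/2} + z_β)/C)² + 3.
(1.645 + 0.842) / 0.2027 = 2.487 / 0.2027 = 12.269.
n = 12.269² + 3 = 150.54 + 3 = 153.5.
Round up.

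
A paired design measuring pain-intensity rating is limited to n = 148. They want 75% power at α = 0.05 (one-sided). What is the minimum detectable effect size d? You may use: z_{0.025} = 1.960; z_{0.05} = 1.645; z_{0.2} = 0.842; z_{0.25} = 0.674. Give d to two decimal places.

d_min ≈ 0.19

For a single sample (or paired design) of n = 148: d_min = (z_{α} + z_β)/√n.
z-sum = 1.645 + 0.674 = 2.319.
d_min = 2.319 / √148 = 2.319 / 12.166 = 0.191.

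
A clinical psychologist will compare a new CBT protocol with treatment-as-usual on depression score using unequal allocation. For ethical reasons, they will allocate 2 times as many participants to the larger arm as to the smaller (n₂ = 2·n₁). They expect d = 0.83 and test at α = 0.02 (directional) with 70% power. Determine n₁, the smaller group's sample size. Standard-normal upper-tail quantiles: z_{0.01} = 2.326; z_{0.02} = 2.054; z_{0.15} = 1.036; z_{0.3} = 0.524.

n₁ = 15

With allocation ratio k = n₂/n₁ = 2, Var(x̄₁−x̄₂) = σ²(1/n₁ + 1/(k·n₁)) = σ²·(k+1)/(k·n₁).
So n₁ = (1 + 1/k)·((z_{α} + z_β)/d)² = 1.500 × (2.578/0.83)².
n₁ = 1.500 × 9.65 = 14.5.
Round up: n₁ = 15, giving n₂ = 2 × 15 = 30.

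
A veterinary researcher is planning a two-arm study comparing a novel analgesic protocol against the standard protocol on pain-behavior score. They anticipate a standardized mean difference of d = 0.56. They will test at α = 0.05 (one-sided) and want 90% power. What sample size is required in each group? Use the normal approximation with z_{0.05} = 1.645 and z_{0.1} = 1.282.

n = 55 per group

For two independent groups with equal n: n = 2·((z_{α} + z_β) / d)².
z_{α} + z_β = 1.645 + 1.282 = 2.927.
n = 2 × (2.927 / 0.56)² = 2 × 5.227² = 2 × 27.32 = 54.6.
Round up to the next whole participant.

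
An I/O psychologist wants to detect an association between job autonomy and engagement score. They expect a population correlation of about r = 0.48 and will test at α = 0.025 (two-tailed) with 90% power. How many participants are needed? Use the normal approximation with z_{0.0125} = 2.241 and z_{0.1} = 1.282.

Fisher's z: C = ½·ln((1+r)/(1−r)) = ½·ln(2.8462) = 0.5230.
n = ((z_{α/2} + z_β)/C)² + 3.
(2.241 + 1.282) / 0.5230 = 3.523 / 0.5230 = 6.736.
n = 6.736² + 3 = 45.38 + 3 = 48.4.
Round up.

n = 49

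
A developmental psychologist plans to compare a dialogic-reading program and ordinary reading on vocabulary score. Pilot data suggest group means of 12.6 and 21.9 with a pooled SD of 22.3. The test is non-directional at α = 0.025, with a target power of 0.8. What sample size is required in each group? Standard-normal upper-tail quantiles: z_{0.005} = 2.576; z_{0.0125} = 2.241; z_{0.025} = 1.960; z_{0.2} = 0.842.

n = 110 per group

Cohen's d = |M₁ − M₂| / SD_pooled = |12.6 − 21.9| / 22.3 = 9.3 / 22.3 = 0.417.
For two independent groups with equal n: n = 2·((z_{α/2} + z_β) / d)².
z_{α/2} + z_β = 2.241 + 0.842 = 3.083.
n = 2 × (3.083 / 0.417)² = 2 × 7.393² = 2 × 54.66 = 109.3.
Round up to the next whole participant.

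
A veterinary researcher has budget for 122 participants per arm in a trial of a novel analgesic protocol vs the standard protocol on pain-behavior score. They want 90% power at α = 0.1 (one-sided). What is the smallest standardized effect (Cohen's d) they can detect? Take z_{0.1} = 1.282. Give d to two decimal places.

For two independent groups of n = 122 each: d_min = (z_{α} + z_β)·√(2/n).
z-sum = 1.282 + 1.282 = 2.564.
d_min = 2.564 × √(2/122) = 2.564 × 0.1280 = 0.328.

d_min ≈ 0.33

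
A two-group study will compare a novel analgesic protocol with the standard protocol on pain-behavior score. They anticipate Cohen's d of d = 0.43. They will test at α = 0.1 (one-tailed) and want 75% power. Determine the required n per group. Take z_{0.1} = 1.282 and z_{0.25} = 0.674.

For two independent groups with equal n: n = 2·((z_{α} + z_β) / d)².
z_{α} + z_β = 1.282 + 0.674 = 1.956.
n = 2 × (1.956 / 0.43)² = 2 × 4.549² = 2 × 20.69 = 41.4.
Round up to the next whole participant.

n = 42 per group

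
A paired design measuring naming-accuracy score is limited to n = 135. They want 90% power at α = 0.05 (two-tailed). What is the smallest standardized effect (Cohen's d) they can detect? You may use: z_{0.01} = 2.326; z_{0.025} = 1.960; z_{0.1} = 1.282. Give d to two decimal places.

d_min ≈ 0.28

For a single sample (or paired design) of n = 135: d_min = (z_{α/2} + z_β)/√n.
z-sum = 1.960 + 1.282 = 3.242.
d_min = 3.242 / √135 = 3.242 / 11.619 = 0.279.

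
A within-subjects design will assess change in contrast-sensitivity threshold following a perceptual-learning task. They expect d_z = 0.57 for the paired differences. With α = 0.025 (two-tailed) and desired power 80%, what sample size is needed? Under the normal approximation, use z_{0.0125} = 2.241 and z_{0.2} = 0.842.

n = 30 pairs

For a paired (one-sample on differences) test: n = ((z_{α/2} + z_β) / d)².
z_{α/2} + z_β = 2.241 + 0.842 = 3.083.
n = (3.083 / 0.57)² = 5.409² = 29.25.
Round up.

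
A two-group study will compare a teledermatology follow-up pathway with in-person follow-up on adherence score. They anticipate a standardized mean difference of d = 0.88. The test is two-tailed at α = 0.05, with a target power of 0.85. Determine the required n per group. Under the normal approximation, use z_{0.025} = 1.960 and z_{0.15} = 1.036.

For two independent groups with equal n: n = 2·((z_{α/2} + z_β) / d)².
z_{α/2} + z_β = 1.960 + 1.036 = 2.996.
n = 2 × (2.996 / 0.88)² = 2 × 3.405² = 2 × 11.59 = 23.2.
Round up to the next whole participant.

n = 24 per group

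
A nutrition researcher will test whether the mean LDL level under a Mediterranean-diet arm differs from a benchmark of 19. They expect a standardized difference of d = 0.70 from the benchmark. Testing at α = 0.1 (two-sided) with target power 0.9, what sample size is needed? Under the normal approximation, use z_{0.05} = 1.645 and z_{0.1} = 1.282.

n = 18

For a one-sample test: n = ((z_{α/2} + z_β) / d)².
z_{α/2} + z_β = 1.645 + 1.282 = 2.927.
n = (2.927 / 0.70)² = 4.181² = 17.48.
Round up.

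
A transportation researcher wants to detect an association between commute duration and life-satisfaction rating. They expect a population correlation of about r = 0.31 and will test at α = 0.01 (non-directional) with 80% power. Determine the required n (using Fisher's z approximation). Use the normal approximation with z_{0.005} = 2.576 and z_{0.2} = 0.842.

Fisher's z: C = ½·ln((1+r)/(1−r)) = ½·ln(1.8986) = 0.3205.
n = ((z_{α/2} + z_β)/C)² + 3.
(2.576 + 0.842) / 0.3205 = 3.418 / 0.3205 = 10.665.
n = 10.665² + 3 = 113.73 + 3 = 116.7.
Round up.

n = 117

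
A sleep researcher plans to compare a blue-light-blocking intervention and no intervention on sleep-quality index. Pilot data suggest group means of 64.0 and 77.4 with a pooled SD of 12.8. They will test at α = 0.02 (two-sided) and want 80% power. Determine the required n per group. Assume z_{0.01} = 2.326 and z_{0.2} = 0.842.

Cohen's d = |M₁ − M₂| / SD_pooled = |64.0 − 77.4| / 12.8 = 13.4 / 12.8 = 1.047.
For two independent groups with equal n: n = 2·((z_{α/2} + z_β) / d)².
z_{α/2} + z_β = 2.326 + 0.842 = 3.168.
n = 2 × (3.168 / 1.047)² = 2 × 3.026² = 2 × 9.16 = 18.3.
Round up to the next whole participant.

n = 19 per group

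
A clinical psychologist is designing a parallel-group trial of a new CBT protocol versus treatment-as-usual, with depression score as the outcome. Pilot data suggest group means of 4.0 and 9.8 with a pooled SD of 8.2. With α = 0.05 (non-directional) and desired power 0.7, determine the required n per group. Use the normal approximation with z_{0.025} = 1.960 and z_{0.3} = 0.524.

n = 25 per group

Cohen's d = |M₁ − M₂| / SD_pooled = |4.0 − 9.8| / 8.2 = 5.8 / 8.2 = 0.707.
For two independent groups with equal n: n = 2·((z_{α/2} + z_β) / d)².
z_{α/2} + z_β = 1.960 + 0.524 = 2.484.
n = 2 × (2.484 / 0.707)² = 2 × 3.513² = 2 × 12.34 = 24.7.
Round up to the next whole participant.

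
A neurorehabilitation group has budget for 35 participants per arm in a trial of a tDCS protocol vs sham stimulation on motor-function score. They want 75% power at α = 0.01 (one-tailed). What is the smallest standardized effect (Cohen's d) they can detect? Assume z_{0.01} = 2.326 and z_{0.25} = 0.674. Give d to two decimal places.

d_min ≈ 0.72

For two independent groups of n = 35 each: d_min = (z_{α} + z_β)·√(2/n).
z-sum = 2.326 + 0.674 = 3.000.
d_min = 3.000 × √(2/35) = 3.000 × 0.2390 = 0.717.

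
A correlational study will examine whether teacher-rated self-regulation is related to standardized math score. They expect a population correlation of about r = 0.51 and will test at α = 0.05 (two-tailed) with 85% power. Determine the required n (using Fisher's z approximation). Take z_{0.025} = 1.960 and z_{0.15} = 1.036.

Fisher's z: C = ½·ln((1+r)/(1−r)) = ½·ln(3.0816) = 0.5627.
n = ((z_{α/2} + z_β)/C)² + 3.
(1.960 + 1.036) / 0.5627 = 2.996 / 0.5627 = 5.324.
n = 5.324² + 3 = 28.35 + 3 = 31.3.
Round up.

n = 32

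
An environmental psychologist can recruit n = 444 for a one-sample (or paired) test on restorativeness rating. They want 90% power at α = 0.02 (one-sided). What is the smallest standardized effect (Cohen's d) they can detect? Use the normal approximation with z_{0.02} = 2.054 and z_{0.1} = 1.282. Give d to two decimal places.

d_min ≈ 0.16

For a single sample (or paired design) of n = 444: d_min = (z_{α} + z_β)/√n.
z-sum = 2.054 + 1.282 = 3.336.
d_min = 3.336 / √444 = 3.336 / 21.071 = 0.158.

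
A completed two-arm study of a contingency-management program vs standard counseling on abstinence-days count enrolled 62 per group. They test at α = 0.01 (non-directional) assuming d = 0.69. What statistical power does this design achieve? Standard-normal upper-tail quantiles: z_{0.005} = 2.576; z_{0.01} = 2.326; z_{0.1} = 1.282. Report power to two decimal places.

For two equal groups, power = Φ(d·√(n/2) − z_{α/2}).
d·√(n/2) = 0.69 × √(62/2) = 0.69 × 5.568 = 3.842.
z_β = 3.842 − 2.576 = 1.266.
Power = Φ(1.266) = 0.897.

power ≈ 0.90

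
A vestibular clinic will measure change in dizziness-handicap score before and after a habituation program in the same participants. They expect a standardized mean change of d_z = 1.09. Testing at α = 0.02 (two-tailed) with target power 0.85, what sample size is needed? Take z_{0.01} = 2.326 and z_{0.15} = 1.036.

For a paired (one-sample on differences) test: n = ((z_{α/2} + z_β) / d)².
z_{α/2} + z_β = 2.326 + 1.036 = 3.362.
n = (3.362 / 1.09)² = 3.084² = 9.51.
Round up.

n = 10 pairs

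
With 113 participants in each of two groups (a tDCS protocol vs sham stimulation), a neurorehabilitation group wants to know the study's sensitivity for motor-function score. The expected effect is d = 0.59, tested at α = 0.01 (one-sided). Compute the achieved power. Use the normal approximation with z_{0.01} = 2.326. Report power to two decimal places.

power ≈ 0.98

For two equal groups, power = Φ(d·√(n/2) − z_{α}).
d·√(n/2) = 0.59 × √(113/2) = 0.59 × 7.517 = 4.435.
z_β = 4.435 − 2.326 = 2.109.
Power = Φ(2.109) = 0.983.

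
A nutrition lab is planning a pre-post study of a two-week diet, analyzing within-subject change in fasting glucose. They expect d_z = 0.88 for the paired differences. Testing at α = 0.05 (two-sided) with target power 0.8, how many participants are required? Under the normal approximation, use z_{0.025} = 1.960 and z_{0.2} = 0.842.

n = 11 pairs

For a paired (one-sample on differences) test: n = ((z_{α/2} + z_β) / d)².
z_{α/2} + z_β = 1.960 + 0.842 = 2.802.
n = (2.802 / 0.88)² = 3.184² = 10.14.
Round up.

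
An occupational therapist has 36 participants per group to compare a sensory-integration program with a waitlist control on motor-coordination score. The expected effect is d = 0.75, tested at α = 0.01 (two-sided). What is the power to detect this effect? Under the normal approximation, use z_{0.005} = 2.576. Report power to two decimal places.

power ≈ 0.73

For two equal groups, power = Φ(d·√(n/2) − z_{α/2}).
d·√(n/2) = 0.75 × √(36/2) = 0.75 × 4.243 = 3.182.
z_β = 3.182 − 2.576 = 0.606.
Power = Φ(0.606) = 0.728.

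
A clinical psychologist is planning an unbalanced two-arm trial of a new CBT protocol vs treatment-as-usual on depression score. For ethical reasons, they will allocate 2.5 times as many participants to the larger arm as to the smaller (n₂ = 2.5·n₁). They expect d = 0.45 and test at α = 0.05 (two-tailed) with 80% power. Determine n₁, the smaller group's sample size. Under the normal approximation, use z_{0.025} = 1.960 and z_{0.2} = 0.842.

n₁ = 55

With allocation ratio k = n₂/n₁ = 2.5, Var(x̄₁−x̄₂) = σ²(1/n₁ + 1/(k·n₁)) = σ²·(k+1)/(k·n₁).
So n₁ = (1 + 1/k)·((z_{α/2} + z_β)/d)² = 1.400 × (2.802/0.45)².
n₁ = 1.400 × 38.77 = 54.3.
Round up: n₁ = 55, giving n₂ = ⌈2.5 × 55⌉ = ⌈137.5⌉ = 138.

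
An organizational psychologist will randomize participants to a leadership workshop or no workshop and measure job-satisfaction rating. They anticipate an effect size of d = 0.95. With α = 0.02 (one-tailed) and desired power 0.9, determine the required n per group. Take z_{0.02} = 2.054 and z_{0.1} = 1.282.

For two independent groups with equal n: n = 2·((z_{α} + z_β) / d)².
z_{α} + z_β = 2.054 + 1.282 = 3.336.
n = 2 × (3.336 / 0.95)² = 2 × 3.512² = 2 × 12.33 = 24.7.
Round up to the next whole participant.

n = 25 per group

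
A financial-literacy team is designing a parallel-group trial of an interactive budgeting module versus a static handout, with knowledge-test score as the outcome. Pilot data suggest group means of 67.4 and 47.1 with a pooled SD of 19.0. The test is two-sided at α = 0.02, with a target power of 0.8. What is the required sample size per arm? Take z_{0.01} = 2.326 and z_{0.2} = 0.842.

n = 18 per group

Cohen's d = |M₁ − M₂| / SD_pooled = |67.4 − 47.1| / 19.0 = 20.3 / 19.0 = 1.068.
For two independent groups with equal n: n = 2·((z_{α/2} + z_β) / d)².
z_{α/2} + z_β = 2.326 + 0.842 = 3.168.
n = 2 × (3.168 / 1.068)² = 2 × 2.966² = 2 × 8.80 = 17.6.
Round up to the next whole participant.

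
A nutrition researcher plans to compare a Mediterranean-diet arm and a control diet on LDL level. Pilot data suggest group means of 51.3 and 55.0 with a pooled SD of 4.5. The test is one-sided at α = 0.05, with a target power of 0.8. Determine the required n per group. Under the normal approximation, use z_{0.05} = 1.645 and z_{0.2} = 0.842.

n = 19 per group

Cohen's d = |M₁ − M₂| / SD_pooled = |51.3 − 55.0| / 4.5 = 3.7 / 4.5 = 0.822.
For two independent groups with equal n: n = 2·((z_{α} + z_β) / d)².
z_{α} + z_β = 1.645 + 0.842 = 2.487.
n = 2 × (2.487 / 0.822)² = 2 × 3.026² = 2 × 9.15 = 18.3.
Round up to the next whole participant.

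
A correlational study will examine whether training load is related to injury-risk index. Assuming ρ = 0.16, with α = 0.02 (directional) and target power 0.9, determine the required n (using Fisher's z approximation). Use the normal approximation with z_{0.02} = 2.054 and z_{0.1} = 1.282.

Fisher's z: C = ½·ln((1+r)/(1−r)) = ½·ln(1.3810) = 0.1614.
n = ((z_{α} + z_β)/C)² + 3.
(2.054 + 1.282) / 0.1614 = 3.336 / 0.1614 = 20.669.
n = 20.669² + 3 = 427.21 + 3 = 430.2.
Round up.

n = 431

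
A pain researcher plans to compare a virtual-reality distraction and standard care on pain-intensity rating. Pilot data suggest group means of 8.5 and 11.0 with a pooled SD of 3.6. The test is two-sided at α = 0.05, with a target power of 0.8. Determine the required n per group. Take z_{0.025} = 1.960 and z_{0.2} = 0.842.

n = 33 per group

Cohen's d = |M₁ − M₂| / SD_pooled = |8.5 − 11.0| / 3.6 = 2.5 / 3.6 = 0.694.
For two independent groups with equal n: n = 2·((z_{α/2} + z_β) / d)².
z_{α/2} + z_β = 1.960 + 0.842 = 2.802.
n = 2 × (2.802 / 0.694)² = 2 × 4.037² = 2 × 16.30 = 32.6.
Round up to the next whole participant.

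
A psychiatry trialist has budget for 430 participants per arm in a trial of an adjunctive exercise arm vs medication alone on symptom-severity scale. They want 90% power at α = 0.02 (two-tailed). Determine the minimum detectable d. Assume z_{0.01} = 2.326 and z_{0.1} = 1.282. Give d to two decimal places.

For two independent groups of n = 430 each: d_min = (z_{α/2} + z_β)·√(2/n).
z-sum = 2.326 + 1.282 = 3.608.
d_min = 3.608 × √(2/430) = 3.608 × 0.0682 = 0.246.

d_min ≈ 0.25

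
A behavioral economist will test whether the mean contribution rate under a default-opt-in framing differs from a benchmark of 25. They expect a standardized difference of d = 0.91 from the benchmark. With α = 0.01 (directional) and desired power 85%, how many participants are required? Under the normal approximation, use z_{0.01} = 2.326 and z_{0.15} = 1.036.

n = 14

For a one-sample test: n = ((z_{α} + z_β) / d)².
z_{α} + z_β = 2.326 + 1.036 = 3.362.
n = (3.362 / 0.91)² = 3.695² = 13.65.
Round up.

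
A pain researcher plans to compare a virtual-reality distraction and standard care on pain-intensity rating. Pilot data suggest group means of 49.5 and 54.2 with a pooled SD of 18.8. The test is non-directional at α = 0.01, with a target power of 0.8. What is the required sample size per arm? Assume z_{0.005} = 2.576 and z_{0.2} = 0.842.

Cohen's d = |M₁ − M₂| / SD_pooled = |49.5 − 54.2| / 18.8 = 4.7 / 18.8 = 0.250.
For two independent groups with equal n: n = 2·((z_{α/2} + z_β) / d)².
z_{α/2} + z_β = 2.576 + 0.842 = 3.418.
n = 2 × (3.418 / 0.250)² = 2 × 13.672² = 2 × 186.92 = 373.8.
Round up to the next whole participant.

n = 374 per group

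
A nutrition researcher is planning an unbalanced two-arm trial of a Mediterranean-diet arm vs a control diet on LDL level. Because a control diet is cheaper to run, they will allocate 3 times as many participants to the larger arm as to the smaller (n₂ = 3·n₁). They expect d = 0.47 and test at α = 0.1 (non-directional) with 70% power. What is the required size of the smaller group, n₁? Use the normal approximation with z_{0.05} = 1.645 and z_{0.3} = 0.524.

With allocation ratio k = n₂/n₁ = 3, Var(x̄₁−x̄₂) = σ²(1/n₁ + 1/(k·n₁)) = σ²·(k+1)/(k·n₁).
So n₁ = (1 + 1/k)·((z_{α/2} + z_β)/d)² = 1.333 × (2.169/0.47)².
n₁ = 1.333 × 21.30 = 28.4.
Round up: n₁ = 29, giving n₂ = 3 × 29 = 87.

n₁ = 29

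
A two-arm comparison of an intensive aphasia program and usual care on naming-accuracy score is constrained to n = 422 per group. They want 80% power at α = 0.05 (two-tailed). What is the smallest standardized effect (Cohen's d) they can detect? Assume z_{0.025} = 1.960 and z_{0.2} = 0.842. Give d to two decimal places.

d_min ≈ 0.19

For two independent groups of n = 422 each: d_min = (z_{α/2} + z_β)·√(2/n).
z-sum = 1.960 + 0.842 = 2.802.
d_min = 2.802 × √(2/422) = 2.802 × 0.0688 = 0.193.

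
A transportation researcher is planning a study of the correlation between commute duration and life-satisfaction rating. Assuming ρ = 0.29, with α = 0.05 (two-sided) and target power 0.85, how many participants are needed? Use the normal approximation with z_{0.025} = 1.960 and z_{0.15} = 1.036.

n = 104

Fisher's z: C = ½·ln((1+r)/(1−r)) = ½·ln(1.8169) = 0.2986.
n = ((z_{α/2} + z_β)/C)² + 3.
(1.960 + 1.036) / 0.2986 = 2.996 / 0.2986 = 10.033.
n = 10.033² + 3 = 100.67 + 3 = 103.7.
Round up.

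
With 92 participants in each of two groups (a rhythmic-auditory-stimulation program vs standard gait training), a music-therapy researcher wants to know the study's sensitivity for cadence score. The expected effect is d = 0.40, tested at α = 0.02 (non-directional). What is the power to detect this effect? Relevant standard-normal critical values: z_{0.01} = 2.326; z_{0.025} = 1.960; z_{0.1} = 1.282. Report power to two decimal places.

For two equal groups, power = Φ(d·√(n/2) − z_{α/2}).
d·√(n/2) = 0.40 × √(92/2) = 0.40 × 6.782 = 2.713.
z_β = 2.713 − 2.326 = 0.387.
Power = Φ(0.387) = 0.651.

power ≈ 0.65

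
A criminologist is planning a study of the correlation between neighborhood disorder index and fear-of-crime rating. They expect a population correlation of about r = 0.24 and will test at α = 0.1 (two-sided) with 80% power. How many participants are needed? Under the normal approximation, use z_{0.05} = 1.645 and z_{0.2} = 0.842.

n = 107

Fisher's z: C = ½·ln((1+r)/(1−r)) = ½·ln(1.6316) = 0.2448.
n = ((z_{α/2} + z_β)/C)² + 3.
(1.645 + 0.842) / 0.2448 = 2.487 / 0.2448 = 10.159.
n = 10.159² + 3 = 103.21 + 3 = 106.2.
Round up.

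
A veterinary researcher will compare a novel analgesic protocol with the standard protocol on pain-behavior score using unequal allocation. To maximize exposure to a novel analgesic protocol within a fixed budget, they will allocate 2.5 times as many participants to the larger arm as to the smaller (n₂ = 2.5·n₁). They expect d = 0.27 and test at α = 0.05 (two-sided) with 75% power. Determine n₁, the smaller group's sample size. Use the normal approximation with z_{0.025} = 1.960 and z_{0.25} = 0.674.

With allocation ratio k = n₂/n₁ = 2.5, Var(x̄₁−x̄₂) = σ²(1/n₁ + 1/(k·n₁)) = σ²·(k+1)/(k·n₁).
So n₁ = (1 + 1/k)·((z_{α/2} + z_β)/d)² = 1.400 × (2.634/0.27)².
n₁ = 1.400 × 95.17 = 133.2.
Round up: n₁ = 134, giving n₂ = 2.5 × 134 = 335.

n₁ = 134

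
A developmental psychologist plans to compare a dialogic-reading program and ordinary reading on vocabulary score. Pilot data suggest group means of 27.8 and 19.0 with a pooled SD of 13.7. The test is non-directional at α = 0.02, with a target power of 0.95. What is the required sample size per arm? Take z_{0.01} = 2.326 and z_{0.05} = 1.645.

Cohen's d = |M₁ − M₂| / SD_pooled = |27.8 − 19.0| / 13.7 = 8.8 / 13.7 = 0.642.
For two independent groups with equal n: n = 2·((z_{α/2} + z_β) / d)².
z_{α/2} + z_β = 2.326 + 1.645 = 3.971.
n = 2 × (3.971 / 0.642)² = 2 × 6.185² = 2 × 38.26 = 76.5.
Round up to the next whole participant.

n = 77 per group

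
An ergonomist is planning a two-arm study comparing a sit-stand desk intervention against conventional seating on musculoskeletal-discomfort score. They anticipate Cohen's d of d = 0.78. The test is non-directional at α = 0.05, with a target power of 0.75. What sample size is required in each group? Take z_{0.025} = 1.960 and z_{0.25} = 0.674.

n = 23 per group

For two independent groups with equal n: n = 2·((z_{α/2} + z_β) / d)².
z_{α/2} + z_β = 1.960 + 0.674 = 2.634.
n = 2 × (2.634 / 0.78)² = 2 × 3.377² = 2 × 11.40 = 22.8.
Round up to the next whole participant.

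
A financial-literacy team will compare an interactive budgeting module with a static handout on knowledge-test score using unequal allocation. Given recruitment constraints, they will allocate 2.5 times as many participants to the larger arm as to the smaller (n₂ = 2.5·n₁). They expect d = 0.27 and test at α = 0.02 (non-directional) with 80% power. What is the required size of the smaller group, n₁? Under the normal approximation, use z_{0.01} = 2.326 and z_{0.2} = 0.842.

n₁ = 193

With allocation ratio k = n₂/n₁ = 2.5, Var(x̄₁−x̄₂) = σ²(1/n₁ + 1/(k·n₁)) = σ²·(k+1)/(k·n₁).
So n₁ = (1 + 1/k)·((z_{α/2} + z_β)/d)² = 1.400 × (3.168/0.27)².
n₁ = 1.400 × 137.67 = 192.7.
Round up: n₁ = 193, giving n₂ = ⌈2.5 × 193⌉ = ⌈482.5⌉ = 483.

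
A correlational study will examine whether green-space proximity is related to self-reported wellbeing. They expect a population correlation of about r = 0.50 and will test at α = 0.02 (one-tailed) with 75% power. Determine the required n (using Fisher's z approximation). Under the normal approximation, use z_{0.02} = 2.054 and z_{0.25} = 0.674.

Fisher's z: C = ½·ln((1+r)/(1−r)) = ½·ln(3.0000) = 0.5493.
n = ((z_{α} + z_β)/C)² + 3.
(2.054 + 0.674) / 0.5493 = 2.728 / 0.5493 = 4.966.
n = 4.966² + 3 = 24.66 + 3 = 27.7.
Round up.

n = 28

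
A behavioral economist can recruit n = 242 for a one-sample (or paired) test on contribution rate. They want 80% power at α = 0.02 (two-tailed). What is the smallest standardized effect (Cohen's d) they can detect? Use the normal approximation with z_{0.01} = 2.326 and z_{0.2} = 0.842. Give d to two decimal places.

For a single sample (or paired design) of n = 242: d_min = (z_{α/2} + z_β)/√n.
z-sum = 2.326 + 0.842 = 3.168.
d_min = 3.168 / √242 = 3.168 / 15.556 = 0.204.

d_min ≈ 0.20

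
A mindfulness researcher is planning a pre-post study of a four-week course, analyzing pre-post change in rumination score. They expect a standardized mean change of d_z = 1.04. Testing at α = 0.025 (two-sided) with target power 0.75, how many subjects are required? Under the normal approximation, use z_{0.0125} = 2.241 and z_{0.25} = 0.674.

For a paired (one-sample on differences) test: n = ((z_{α/2} + z_β) / d)².
z_{α/2} + z_β = 2.241 + 0.674 = 2.915.
n = (2.915 / 1.04)² = 2.803² = 7.86.
Round up.

n = 8 pairs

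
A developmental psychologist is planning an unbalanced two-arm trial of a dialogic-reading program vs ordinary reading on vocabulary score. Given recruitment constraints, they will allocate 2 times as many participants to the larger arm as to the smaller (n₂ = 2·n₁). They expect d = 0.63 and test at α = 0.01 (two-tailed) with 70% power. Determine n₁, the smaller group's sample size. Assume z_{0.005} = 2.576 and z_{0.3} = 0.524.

With allocation ratio k = n₂/n₁ = 2, Var(x̄₁−x̄₂) = σ²(1/n₁ + 1/(k·n₁)) = σ²·(k+1)/(k·n₁).
So n₁ = (1 + 1/k)·((z_{α/2} + z_β)/d)² = 1.500 × (3.100/0.63)².
n₁ = 1.500 × 24.21 = 36.3.
Round up: n₁ = 37, giving n₂ = 2 × 37 = 74.

n₁ = 37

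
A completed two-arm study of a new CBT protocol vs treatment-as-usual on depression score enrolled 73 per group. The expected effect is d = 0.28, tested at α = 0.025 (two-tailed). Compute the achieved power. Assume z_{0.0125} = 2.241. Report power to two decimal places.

power ≈ 0.29

For two equal groups, power = Φ(d·√(n/2) − z_{α/2}).
d·√(n/2) = 0.28 × √(73/2) = 0.28 × 6.042 = 1.692.
z_β = 1.692 − 2.241 = -0.549.
Power = Φ(-0.549) = 0.291.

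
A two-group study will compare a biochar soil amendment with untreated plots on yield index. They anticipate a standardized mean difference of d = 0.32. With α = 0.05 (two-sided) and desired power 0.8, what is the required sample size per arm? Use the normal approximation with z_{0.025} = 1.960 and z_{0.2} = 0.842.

n = 154 per group

For two independent groups with equal n: n = 2·((z_{α/2} + z_β) / d)².
z_{α/2} + z_β = 1.960 + 0.842 = 2.802.
n = 2 × (2.802 / 0.32)² = 2 × 8.756² = 2 × 76.67 = 153.3.
Round up to the next whole participant.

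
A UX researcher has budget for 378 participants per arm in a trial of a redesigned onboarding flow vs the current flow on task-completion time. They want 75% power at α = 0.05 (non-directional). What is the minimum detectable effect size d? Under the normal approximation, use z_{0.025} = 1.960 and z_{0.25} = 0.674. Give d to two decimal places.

For two independent groups of n = 378 each: d_min = (z_{α/2} + z_β)·√(2/n).
z-sum = 1.960 + 0.674 = 2.634.
d_min = 2.634 × √(2/378) = 2.634 × 0.0727 = 0.192.

d_min ≈ 0.19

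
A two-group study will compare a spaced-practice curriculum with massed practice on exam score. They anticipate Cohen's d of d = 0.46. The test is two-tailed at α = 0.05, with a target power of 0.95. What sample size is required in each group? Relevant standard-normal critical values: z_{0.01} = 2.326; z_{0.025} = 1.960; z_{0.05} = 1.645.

n = 123 per group

For two independent groups with equal n: n = 2·((z_{α/2} + z_β) / d)².
z_{α/2} + z_β = 1.960 + 1.645 = 3.605.
n = 2 × (3.605 / 0.46)² = 2 × 7.837² = 2 × 61.42 = 122.8.
Round up to the next whole participant.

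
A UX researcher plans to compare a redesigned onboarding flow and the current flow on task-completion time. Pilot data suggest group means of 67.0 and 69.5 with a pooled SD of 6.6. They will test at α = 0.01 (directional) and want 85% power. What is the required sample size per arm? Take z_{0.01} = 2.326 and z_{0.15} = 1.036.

Cohen's d = |M₁ − M₂| / SD_pooled = |67.0 − 69.5| / 6.6 = 2.5 / 6.6 = 0.379.
For two independent groups with equal n: n = 2·((z_{α} + z_β) / d)².
z_{α} + z_β = 2.326 + 1.036 = 3.362.
n = 2 × (3.362 / 0.379)² = 2 × 8.871² = 2 × 78.69 = 157.4.
Round up to the next whole participant.

n = 158 per group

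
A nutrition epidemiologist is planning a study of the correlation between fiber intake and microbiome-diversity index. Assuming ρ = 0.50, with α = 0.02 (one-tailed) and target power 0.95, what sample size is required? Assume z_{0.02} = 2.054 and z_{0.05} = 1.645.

n = 49

Fisher's z: C = ½·ln((1+r)/(1−r)) = ½·ln(3.0000) = 0.5493.
n = ((z_{α} + z_β)/C)² + 3.
(2.054 + 1.645) / 0.5493 = 3.699 / 0.5493 = 6.734.
n = 6.734² + 3 = 45.35 + 3 = 48.3.
Round up.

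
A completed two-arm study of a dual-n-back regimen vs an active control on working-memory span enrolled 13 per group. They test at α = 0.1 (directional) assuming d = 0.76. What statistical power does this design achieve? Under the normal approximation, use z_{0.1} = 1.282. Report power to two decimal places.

power ≈ 0.74

For two equal groups, power = Φ(d·√(n/2) − z_{α}).
d·√(n/2) = 0.76 × √(13/2) = 0.76 × 2.550 = 1.938.
z_β = 1.938 − 1.282 = 0.656.
Power = Φ(0.656) = 0.744.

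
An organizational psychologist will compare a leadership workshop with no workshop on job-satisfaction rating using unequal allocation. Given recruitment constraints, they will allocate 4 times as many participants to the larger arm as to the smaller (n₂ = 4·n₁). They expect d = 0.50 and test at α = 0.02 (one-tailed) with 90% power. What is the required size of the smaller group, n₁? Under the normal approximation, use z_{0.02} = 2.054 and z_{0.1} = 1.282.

n₁ = 56

With allocation ratio k = n₂/n₁ = 4, Var(x̄₁−x̄₂) = σ²(1/n₁ + 1/(k·n₁)) = σ²·(k+1)/(k·n₁).
So n₁ = (1 + 1/k)·((z_{α} + z_β)/d)² = 1.250 × (3.336/0.50)².
n₁ = 1.250 × 44.52 = 55.6.
Round up: n₁ = 56, giving n₂ = 4 × 56 = 224.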